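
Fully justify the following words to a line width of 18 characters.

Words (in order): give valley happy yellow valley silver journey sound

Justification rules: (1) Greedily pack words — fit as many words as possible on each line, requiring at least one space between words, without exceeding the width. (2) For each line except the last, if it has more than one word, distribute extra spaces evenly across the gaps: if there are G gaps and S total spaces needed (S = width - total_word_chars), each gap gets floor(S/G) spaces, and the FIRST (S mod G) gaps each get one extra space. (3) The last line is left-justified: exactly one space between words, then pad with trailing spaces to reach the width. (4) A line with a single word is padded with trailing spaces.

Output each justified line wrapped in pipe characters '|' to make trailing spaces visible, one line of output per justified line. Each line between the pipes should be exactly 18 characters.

Answer: |give  valley happy|
|yellow      valley|
|silver     journey|
|sound             |

Derivation:
Line 1: ['give', 'valley', 'happy'] (min_width=17, slack=1)
Line 2: ['yellow', 'valley'] (min_width=13, slack=5)
Line 3: ['silver', 'journey'] (min_width=14, slack=4)
Line 4: ['sound'] (min_width=5, slack=13)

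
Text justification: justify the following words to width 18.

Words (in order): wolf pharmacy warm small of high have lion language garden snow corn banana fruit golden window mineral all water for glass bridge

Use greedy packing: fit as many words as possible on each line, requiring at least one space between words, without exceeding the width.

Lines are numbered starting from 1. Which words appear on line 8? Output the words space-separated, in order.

Answer: for glass bridge

Derivation:
Line 1: ['wolf', 'pharmacy', 'warm'] (min_width=18, slack=0)
Line 2: ['small', 'of', 'high', 'have'] (min_width=18, slack=0)
Line 3: ['lion', 'language'] (min_width=13, slack=5)
Line 4: ['garden', 'snow', 'corn'] (min_width=16, slack=2)
Line 5: ['banana', 'fruit'] (min_width=12, slack=6)
Line 6: ['golden', 'window'] (min_width=13, slack=5)
Line 7: ['mineral', 'all', 'water'] (min_width=17, slack=1)
Line 8: ['for', 'glass', 'bridge'] (min_width=16, slack=2)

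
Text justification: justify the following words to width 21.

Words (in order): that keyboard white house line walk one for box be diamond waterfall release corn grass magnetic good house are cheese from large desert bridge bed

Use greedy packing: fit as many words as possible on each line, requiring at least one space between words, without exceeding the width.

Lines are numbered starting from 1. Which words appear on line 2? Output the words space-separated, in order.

Line 1: ['that', 'keyboard', 'white'] (min_width=19, slack=2)
Line 2: ['house', 'line', 'walk', 'one'] (min_width=19, slack=2)
Line 3: ['for', 'box', 'be', 'diamond'] (min_width=18, slack=3)
Line 4: ['waterfall', 'release'] (min_width=17, slack=4)
Line 5: ['corn', 'grass', 'magnetic'] (min_width=19, slack=2)
Line 6: ['good', 'house', 'are', 'cheese'] (min_width=21, slack=0)
Line 7: ['from', 'large', 'desert'] (min_width=17, slack=4)
Line 8: ['bridge', 'bed'] (min_width=10, slack=11)

Answer: house line walk one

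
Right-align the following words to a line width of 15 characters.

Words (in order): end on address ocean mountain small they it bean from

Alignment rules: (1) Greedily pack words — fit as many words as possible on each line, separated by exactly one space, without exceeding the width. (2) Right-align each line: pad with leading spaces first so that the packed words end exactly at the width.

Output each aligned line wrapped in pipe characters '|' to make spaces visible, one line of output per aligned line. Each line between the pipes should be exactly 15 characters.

Line 1: ['end', 'on', 'address'] (min_width=14, slack=1)
Line 2: ['ocean', 'mountain'] (min_width=14, slack=1)
Line 3: ['small', 'they', 'it'] (min_width=13, slack=2)
Line 4: ['bean', 'from'] (min_width=9, slack=6)

Answer: | end on address|
| ocean mountain|
|  small they it|
|      bean from|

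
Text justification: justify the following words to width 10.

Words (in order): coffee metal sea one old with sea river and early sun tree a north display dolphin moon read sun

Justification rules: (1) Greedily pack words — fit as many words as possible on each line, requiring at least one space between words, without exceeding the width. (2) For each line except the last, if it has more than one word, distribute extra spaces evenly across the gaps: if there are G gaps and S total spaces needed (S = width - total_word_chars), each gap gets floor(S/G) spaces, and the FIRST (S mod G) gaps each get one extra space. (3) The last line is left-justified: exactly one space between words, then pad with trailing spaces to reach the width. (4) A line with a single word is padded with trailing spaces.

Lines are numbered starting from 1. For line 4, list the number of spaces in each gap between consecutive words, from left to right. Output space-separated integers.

Line 1: ['coffee'] (min_width=6, slack=4)
Line 2: ['metal', 'sea'] (min_width=9, slack=1)
Line 3: ['one', 'old'] (min_width=7, slack=3)
Line 4: ['with', 'sea'] (min_width=8, slack=2)
Line 5: ['river', 'and'] (min_width=9, slack=1)
Line 6: ['early', 'sun'] (min_width=9, slack=1)
Line 7: ['tree', 'a'] (min_width=6, slack=4)
Line 8: ['north'] (min_width=5, slack=5)
Line 9: ['display'] (min_width=7, slack=3)
Line 10: ['dolphin'] (min_width=7, slack=3)
Line 11: ['moon', 'read'] (min_width=9, slack=1)
Line 12: ['sun'] (min_width=3, slack=7)

Answer: 3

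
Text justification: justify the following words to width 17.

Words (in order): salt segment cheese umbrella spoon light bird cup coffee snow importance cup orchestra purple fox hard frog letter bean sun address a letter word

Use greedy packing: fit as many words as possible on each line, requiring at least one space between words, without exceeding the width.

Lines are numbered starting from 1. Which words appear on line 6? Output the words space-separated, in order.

Line 1: ['salt', 'segment'] (min_width=12, slack=5)
Line 2: ['cheese', 'umbrella'] (min_width=15, slack=2)
Line 3: ['spoon', 'light', 'bird'] (min_width=16, slack=1)
Line 4: ['cup', 'coffee', 'snow'] (min_width=15, slack=2)
Line 5: ['importance', 'cup'] (min_width=14, slack=3)
Line 6: ['orchestra', 'purple'] (min_width=16, slack=1)
Line 7: ['fox', 'hard', 'frog'] (min_width=13, slack=4)
Line 8: ['letter', 'bean', 'sun'] (min_width=15, slack=2)
Line 9: ['address', 'a', 'letter'] (min_width=16, slack=1)
Line 10: ['word'] (min_width=4, slack=13)

Answer: orchestra purple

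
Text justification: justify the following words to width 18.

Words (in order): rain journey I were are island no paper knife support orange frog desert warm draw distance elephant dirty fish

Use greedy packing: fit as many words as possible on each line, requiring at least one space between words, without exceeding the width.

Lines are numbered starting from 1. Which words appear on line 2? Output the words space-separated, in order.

Answer: were are island no

Derivation:
Line 1: ['rain', 'journey', 'I'] (min_width=14, slack=4)
Line 2: ['were', 'are', 'island', 'no'] (min_width=18, slack=0)
Line 3: ['paper', 'knife'] (min_width=11, slack=7)
Line 4: ['support', 'orange'] (min_width=14, slack=4)
Line 5: ['frog', 'desert', 'warm'] (min_width=16, slack=2)
Line 6: ['draw', 'distance'] (min_width=13, slack=5)
Line 7: ['elephant', 'dirty'] (min_width=14, slack=4)
Line 8: ['fish'] (min_width=4, slack=14)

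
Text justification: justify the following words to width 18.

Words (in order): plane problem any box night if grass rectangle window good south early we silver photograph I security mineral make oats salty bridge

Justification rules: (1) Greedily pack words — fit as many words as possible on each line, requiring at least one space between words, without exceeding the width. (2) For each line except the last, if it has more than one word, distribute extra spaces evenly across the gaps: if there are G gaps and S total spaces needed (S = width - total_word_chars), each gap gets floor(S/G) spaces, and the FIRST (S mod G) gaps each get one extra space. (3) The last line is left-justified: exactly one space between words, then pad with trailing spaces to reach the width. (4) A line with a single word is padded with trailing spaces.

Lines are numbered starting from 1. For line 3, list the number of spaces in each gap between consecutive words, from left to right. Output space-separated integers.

Answer: 3

Derivation:
Line 1: ['plane', 'problem', 'any'] (min_width=17, slack=1)
Line 2: ['box', 'night', 'if', 'grass'] (min_width=18, slack=0)
Line 3: ['rectangle', 'window'] (min_width=16, slack=2)
Line 4: ['good', 'south', 'early'] (min_width=16, slack=2)
Line 5: ['we', 'silver'] (min_width=9, slack=9)
Line 6: ['photograph', 'I'] (min_width=12, slack=6)
Line 7: ['security', 'mineral'] (min_width=16, slack=2)
Line 8: ['make', 'oats', 'salty'] (min_width=15, slack=3)
Line 9: ['bridge'] (min_width=6, slack=12)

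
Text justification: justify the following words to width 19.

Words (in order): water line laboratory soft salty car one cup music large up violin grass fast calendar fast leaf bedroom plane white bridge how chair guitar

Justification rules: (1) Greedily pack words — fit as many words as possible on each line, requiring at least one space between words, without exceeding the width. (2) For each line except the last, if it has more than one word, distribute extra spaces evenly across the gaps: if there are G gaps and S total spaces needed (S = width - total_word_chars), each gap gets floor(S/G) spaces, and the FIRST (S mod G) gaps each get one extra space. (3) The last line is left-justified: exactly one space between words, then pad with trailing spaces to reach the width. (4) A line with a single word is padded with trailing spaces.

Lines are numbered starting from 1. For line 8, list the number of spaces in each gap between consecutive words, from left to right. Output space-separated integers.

Line 1: ['water', 'line'] (min_width=10, slack=9)
Line 2: ['laboratory', 'soft'] (min_width=15, slack=4)
Line 3: ['salty', 'car', 'one', 'cup'] (min_width=17, slack=2)
Line 4: ['music', 'large', 'up'] (min_width=14, slack=5)
Line 5: ['violin', 'grass', 'fast'] (min_width=17, slack=2)
Line 6: ['calendar', 'fast', 'leaf'] (min_width=18, slack=1)
Line 7: ['bedroom', 'plane', 'white'] (min_width=19, slack=0)
Line 8: ['bridge', 'how', 'chair'] (min_width=16, slack=3)
Line 9: ['guitar'] (min_width=6, slack=13)

Answer: 3 2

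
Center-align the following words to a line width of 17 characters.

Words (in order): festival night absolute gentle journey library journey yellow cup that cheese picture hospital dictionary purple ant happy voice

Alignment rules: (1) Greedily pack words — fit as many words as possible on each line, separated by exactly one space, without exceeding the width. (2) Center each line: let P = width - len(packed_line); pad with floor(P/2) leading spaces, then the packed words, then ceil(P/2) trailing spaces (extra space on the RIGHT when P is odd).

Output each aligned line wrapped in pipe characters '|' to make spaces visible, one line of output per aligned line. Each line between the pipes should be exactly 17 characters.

Line 1: ['festival', 'night'] (min_width=14, slack=3)
Line 2: ['absolute', 'gentle'] (min_width=15, slack=2)
Line 3: ['journey', 'library'] (min_width=15, slack=2)
Line 4: ['journey', 'yellow'] (min_width=14, slack=3)
Line 5: ['cup', 'that', 'cheese'] (min_width=15, slack=2)
Line 6: ['picture', 'hospital'] (min_width=16, slack=1)
Line 7: ['dictionary', 'purple'] (min_width=17, slack=0)
Line 8: ['ant', 'happy', 'voice'] (min_width=15, slack=2)

Answer: | festival night  |
| absolute gentle |
| journey library |
| journey yellow  |
| cup that cheese |
|picture hospital |
|dictionary purple|
| ant happy voice |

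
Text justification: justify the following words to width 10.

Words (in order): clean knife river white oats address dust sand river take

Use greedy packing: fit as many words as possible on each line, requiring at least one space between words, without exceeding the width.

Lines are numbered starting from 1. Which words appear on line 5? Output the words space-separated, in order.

Answer: address

Derivation:
Line 1: ['clean'] (min_width=5, slack=5)
Line 2: ['knife'] (min_width=5, slack=5)
Line 3: ['river'] (min_width=5, slack=5)
Line 4: ['white', 'oats'] (min_width=10, slack=0)
Line 5: ['address'] (min_width=7, slack=3)
Line 6: ['dust', 'sand'] (min_width=9, slack=1)
Line 7: ['river', 'take'] (min_width=10, slack=0)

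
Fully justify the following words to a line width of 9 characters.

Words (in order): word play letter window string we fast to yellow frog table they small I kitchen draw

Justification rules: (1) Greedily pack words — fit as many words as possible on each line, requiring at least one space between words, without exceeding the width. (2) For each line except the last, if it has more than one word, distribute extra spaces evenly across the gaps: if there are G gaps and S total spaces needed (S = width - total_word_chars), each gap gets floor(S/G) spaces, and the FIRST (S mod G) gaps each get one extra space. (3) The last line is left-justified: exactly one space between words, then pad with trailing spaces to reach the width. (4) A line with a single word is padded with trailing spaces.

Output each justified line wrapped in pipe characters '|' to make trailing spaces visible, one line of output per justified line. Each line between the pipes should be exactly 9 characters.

Answer: |word play|
|letter   |
|window   |
|string we|
|fast   to|
|yellow   |
|frog     |
|table    |
|they     |
|small   I|
|kitchen  |
|draw     |

Derivation:
Line 1: ['word', 'play'] (min_width=9, slack=0)
Line 2: ['letter'] (min_width=6, slack=3)
Line 3: ['window'] (min_width=6, slack=3)
Line 4: ['string', 'we'] (min_width=9, slack=0)
Line 5: ['fast', 'to'] (min_width=7, slack=2)
Line 6: ['yellow'] (min_width=6, slack=3)
Line 7: ['frog'] (min_width=4, slack=5)
Line 8: ['table'] (min_width=5, slack=4)
Line 9: ['they'] (min_width=4, slack=5)
Line 10: ['small', 'I'] (min_width=7, slack=2)
Line 11: ['kitchen'] (min_width=7, slack=2)
Line 12: ['draw'] (min_width=4, slack=5)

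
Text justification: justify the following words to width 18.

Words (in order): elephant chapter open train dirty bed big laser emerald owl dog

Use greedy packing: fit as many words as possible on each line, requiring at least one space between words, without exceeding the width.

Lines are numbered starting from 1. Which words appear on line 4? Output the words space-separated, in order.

Line 1: ['elephant', 'chapter'] (min_width=16, slack=2)
Line 2: ['open', 'train', 'dirty'] (min_width=16, slack=2)
Line 3: ['bed', 'big', 'laser'] (min_width=13, slack=5)
Line 4: ['emerald', 'owl', 'dog'] (min_width=15, slack=3)

Answer: emerald owl dog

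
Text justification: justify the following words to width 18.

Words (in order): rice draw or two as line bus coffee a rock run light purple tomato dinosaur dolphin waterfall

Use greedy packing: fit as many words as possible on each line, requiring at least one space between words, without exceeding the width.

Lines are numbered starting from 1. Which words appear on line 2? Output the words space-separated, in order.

Answer: as line bus coffee

Derivation:
Line 1: ['rice', 'draw', 'or', 'two'] (min_width=16, slack=2)
Line 2: ['as', 'line', 'bus', 'coffee'] (min_width=18, slack=0)
Line 3: ['a', 'rock', 'run', 'light'] (min_width=16, slack=2)
Line 4: ['purple', 'tomato'] (min_width=13, slack=5)
Line 5: ['dinosaur', 'dolphin'] (min_width=16, slack=2)
Line 6: ['waterfall'] (min_width=9, slack=9)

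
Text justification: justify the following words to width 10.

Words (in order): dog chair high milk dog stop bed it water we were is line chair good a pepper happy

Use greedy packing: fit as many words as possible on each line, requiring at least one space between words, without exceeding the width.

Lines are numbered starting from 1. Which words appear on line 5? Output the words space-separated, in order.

Answer: water we

Derivation:
Line 1: ['dog', 'chair'] (min_width=9, slack=1)
Line 2: ['high', 'milk'] (min_width=9, slack=1)
Line 3: ['dog', 'stop'] (min_width=8, slack=2)
Line 4: ['bed', 'it'] (min_width=6, slack=4)
Line 5: ['water', 'we'] (min_width=8, slack=2)
Line 6: ['were', 'is'] (min_width=7, slack=3)
Line 7: ['line', 'chair'] (min_width=10, slack=0)
Line 8: ['good', 'a'] (min_width=6, slack=4)
Line 9: ['pepper'] (min_width=6, slack=4)
Line 10: ['happy'] (min_width=5, slack=5)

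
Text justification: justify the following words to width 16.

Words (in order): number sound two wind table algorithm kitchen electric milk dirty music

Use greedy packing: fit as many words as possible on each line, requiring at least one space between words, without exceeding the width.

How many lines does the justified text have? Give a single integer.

Line 1: ['number', 'sound', 'two'] (min_width=16, slack=0)
Line 2: ['wind', 'table'] (min_width=10, slack=6)
Line 3: ['algorithm'] (min_width=9, slack=7)
Line 4: ['kitchen', 'electric'] (min_width=16, slack=0)
Line 5: ['milk', 'dirty', 'music'] (min_width=16, slack=0)
Total lines: 5

Answer: 5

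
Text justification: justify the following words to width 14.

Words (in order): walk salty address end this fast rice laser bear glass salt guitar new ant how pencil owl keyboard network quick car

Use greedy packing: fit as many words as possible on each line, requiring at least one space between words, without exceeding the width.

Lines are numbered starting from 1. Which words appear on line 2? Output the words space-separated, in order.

Answer: address end

Derivation:
Line 1: ['walk', 'salty'] (min_width=10, slack=4)
Line 2: ['address', 'end'] (min_width=11, slack=3)
Line 3: ['this', 'fast', 'rice'] (min_width=14, slack=0)
Line 4: ['laser', 'bear'] (min_width=10, slack=4)
Line 5: ['glass', 'salt'] (min_width=10, slack=4)
Line 6: ['guitar', 'new', 'ant'] (min_width=14, slack=0)
Line 7: ['how', 'pencil', 'owl'] (min_width=14, slack=0)
Line 8: ['keyboard'] (min_width=8, slack=6)
Line 9: ['network', 'quick'] (min_width=13, slack=1)
Line 10: ['car'] (min_width=3, slack=11)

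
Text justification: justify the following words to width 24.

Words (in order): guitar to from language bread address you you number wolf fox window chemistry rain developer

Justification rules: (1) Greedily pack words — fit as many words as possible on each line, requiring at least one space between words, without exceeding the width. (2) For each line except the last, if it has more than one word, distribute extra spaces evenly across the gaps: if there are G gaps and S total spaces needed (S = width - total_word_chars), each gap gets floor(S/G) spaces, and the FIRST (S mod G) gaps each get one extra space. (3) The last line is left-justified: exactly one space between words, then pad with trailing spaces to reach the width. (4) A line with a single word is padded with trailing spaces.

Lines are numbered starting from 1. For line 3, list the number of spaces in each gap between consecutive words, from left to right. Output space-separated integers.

Line 1: ['guitar', 'to', 'from', 'language'] (min_width=23, slack=1)
Line 2: ['bread', 'address', 'you', 'you'] (min_width=21, slack=3)
Line 3: ['number', 'wolf', 'fox', 'window'] (min_width=22, slack=2)
Line 4: ['chemistry', 'rain', 'developer'] (min_width=24, slack=0)

Answer: 2 2 1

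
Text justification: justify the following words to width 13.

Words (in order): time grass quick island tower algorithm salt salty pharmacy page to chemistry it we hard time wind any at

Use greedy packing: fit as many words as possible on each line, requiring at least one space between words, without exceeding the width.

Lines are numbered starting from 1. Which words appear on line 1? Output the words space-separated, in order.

Answer: time grass

Derivation:
Line 1: ['time', 'grass'] (min_width=10, slack=3)
Line 2: ['quick', 'island'] (min_width=12, slack=1)
Line 3: ['tower'] (min_width=5, slack=8)
Line 4: ['algorithm'] (min_width=9, slack=4)
Line 5: ['salt', 'salty'] (min_width=10, slack=3)
Line 6: ['pharmacy', 'page'] (min_width=13, slack=0)
Line 7: ['to', 'chemistry'] (min_width=12, slack=1)
Line 8: ['it', 'we', 'hard'] (min_width=10, slack=3)
Line 9: ['time', 'wind', 'any'] (min_width=13, slack=0)
Line 10: ['at'] (min_width=2, slack=11)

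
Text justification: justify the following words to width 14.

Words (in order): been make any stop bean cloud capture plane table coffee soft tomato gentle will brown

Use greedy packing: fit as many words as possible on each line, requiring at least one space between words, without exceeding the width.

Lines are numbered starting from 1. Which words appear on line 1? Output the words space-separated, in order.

Line 1: ['been', 'make', 'any'] (min_width=13, slack=1)
Line 2: ['stop', 'bean'] (min_width=9, slack=5)
Line 3: ['cloud', 'capture'] (min_width=13, slack=1)
Line 4: ['plane', 'table'] (min_width=11, slack=3)
Line 5: ['coffee', 'soft'] (min_width=11, slack=3)
Line 6: ['tomato', 'gentle'] (min_width=13, slack=1)
Line 7: ['will', 'brown'] (min_width=10, slack=4)

Answer: been make any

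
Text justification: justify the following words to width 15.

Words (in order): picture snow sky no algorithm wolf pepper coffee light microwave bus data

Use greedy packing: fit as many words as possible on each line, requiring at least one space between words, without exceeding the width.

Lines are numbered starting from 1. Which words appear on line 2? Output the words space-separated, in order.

Answer: sky no

Derivation:
Line 1: ['picture', 'snow'] (min_width=12, slack=3)
Line 2: ['sky', 'no'] (min_width=6, slack=9)
Line 3: ['algorithm', 'wolf'] (min_width=14, slack=1)
Line 4: ['pepper', 'coffee'] (min_width=13, slack=2)
Line 5: ['light', 'microwave'] (min_width=15, slack=0)
Line 6: ['bus', 'data'] (min_width=8, slack=7)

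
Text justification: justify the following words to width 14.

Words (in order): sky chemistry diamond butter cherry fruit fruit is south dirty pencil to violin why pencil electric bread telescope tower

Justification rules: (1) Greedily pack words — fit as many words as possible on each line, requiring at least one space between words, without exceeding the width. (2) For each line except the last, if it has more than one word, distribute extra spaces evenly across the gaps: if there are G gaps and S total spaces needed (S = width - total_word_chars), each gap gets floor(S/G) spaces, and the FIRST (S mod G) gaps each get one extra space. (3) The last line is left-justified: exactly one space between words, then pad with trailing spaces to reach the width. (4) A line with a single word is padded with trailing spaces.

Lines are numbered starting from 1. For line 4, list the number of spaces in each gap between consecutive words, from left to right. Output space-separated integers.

Line 1: ['sky', 'chemistry'] (min_width=13, slack=1)
Line 2: ['diamond', 'butter'] (min_width=14, slack=0)
Line 3: ['cherry', 'fruit'] (min_width=12, slack=2)
Line 4: ['fruit', 'is', 'south'] (min_width=14, slack=0)
Line 5: ['dirty', 'pencil'] (min_width=12, slack=2)
Line 6: ['to', 'violin', 'why'] (min_width=13, slack=1)
Line 7: ['pencil'] (min_width=6, slack=8)
Line 8: ['electric', 'bread'] (min_width=14, slack=0)
Line 9: ['telescope'] (min_width=9, slack=5)
Line 10: ['tower'] (min_width=5, slack=9)

Answer: 1 1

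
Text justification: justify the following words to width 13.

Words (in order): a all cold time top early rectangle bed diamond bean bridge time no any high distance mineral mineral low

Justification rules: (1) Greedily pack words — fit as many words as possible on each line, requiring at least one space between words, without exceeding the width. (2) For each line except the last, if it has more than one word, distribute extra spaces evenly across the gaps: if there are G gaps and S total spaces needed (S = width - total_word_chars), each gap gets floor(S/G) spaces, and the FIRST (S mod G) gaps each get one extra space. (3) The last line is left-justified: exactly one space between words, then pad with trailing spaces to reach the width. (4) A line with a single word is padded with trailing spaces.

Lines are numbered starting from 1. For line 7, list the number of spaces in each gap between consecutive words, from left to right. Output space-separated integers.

Line 1: ['a', 'all', 'cold'] (min_width=10, slack=3)
Line 2: ['time', 'top'] (min_width=8, slack=5)
Line 3: ['early'] (min_width=5, slack=8)
Line 4: ['rectangle', 'bed'] (min_width=13, slack=0)
Line 5: ['diamond', 'bean'] (min_width=12, slack=1)
Line 6: ['bridge', 'time'] (min_width=11, slack=2)
Line 7: ['no', 'any', 'high'] (min_width=11, slack=2)
Line 8: ['distance'] (min_width=8, slack=5)
Line 9: ['mineral'] (min_width=7, slack=6)
Line 10: ['mineral', 'low'] (min_width=11, slack=2)

Answer: 2 2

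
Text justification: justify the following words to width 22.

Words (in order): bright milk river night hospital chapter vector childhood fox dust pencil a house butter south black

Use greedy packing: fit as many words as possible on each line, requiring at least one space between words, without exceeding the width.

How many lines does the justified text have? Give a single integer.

Answer: 5

Derivation:
Line 1: ['bright', 'milk', 'river'] (min_width=17, slack=5)
Line 2: ['night', 'hospital', 'chapter'] (min_width=22, slack=0)
Line 3: ['vector', 'childhood', 'fox'] (min_width=20, slack=2)
Line 4: ['dust', 'pencil', 'a', 'house'] (min_width=19, slack=3)
Line 5: ['butter', 'south', 'black'] (min_width=18, slack=4)
Total lines: 5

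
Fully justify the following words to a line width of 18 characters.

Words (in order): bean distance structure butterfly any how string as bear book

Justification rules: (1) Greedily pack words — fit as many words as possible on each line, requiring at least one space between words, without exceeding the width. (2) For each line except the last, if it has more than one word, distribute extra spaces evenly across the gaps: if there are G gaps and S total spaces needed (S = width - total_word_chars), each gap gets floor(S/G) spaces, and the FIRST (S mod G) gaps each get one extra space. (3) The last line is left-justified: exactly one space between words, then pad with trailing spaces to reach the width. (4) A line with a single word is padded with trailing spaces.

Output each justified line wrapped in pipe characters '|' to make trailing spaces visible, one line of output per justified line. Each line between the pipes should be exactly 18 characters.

Line 1: ['bean', 'distance'] (min_width=13, slack=5)
Line 2: ['structure'] (min_width=9, slack=9)
Line 3: ['butterfly', 'any', 'how'] (min_width=17, slack=1)
Line 4: ['string', 'as', 'bear'] (min_width=14, slack=4)
Line 5: ['book'] (min_width=4, slack=14)

Answer: |bean      distance|
|structure         |
|butterfly  any how|
|string   as   bear|
|book              |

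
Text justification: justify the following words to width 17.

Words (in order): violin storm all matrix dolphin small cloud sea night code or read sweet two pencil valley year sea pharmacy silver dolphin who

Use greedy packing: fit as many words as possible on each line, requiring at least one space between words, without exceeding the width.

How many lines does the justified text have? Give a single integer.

Answer: 9

Derivation:
Line 1: ['violin', 'storm', 'all'] (min_width=16, slack=1)
Line 2: ['matrix', 'dolphin'] (min_width=14, slack=3)
Line 3: ['small', 'cloud', 'sea'] (min_width=15, slack=2)
Line 4: ['night', 'code', 'or'] (min_width=13, slack=4)
Line 5: ['read', 'sweet', 'two'] (min_width=14, slack=3)
Line 6: ['pencil', 'valley'] (min_width=13, slack=4)
Line 7: ['year', 'sea', 'pharmacy'] (min_width=17, slack=0)
Line 8: ['silver', 'dolphin'] (min_width=14, slack=3)
Line 9: ['who'] (min_width=3, slack=14)
Total lines: 9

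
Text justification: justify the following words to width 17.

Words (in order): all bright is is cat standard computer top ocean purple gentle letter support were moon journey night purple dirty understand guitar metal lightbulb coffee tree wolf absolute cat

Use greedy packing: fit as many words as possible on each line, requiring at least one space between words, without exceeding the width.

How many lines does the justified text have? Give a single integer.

Answer: 12

Derivation:
Line 1: ['all', 'bright', 'is', 'is'] (min_width=16, slack=1)
Line 2: ['cat', 'standard'] (min_width=12, slack=5)
Line 3: ['computer', 'top'] (min_width=12, slack=5)
Line 4: ['ocean', 'purple'] (min_width=12, slack=5)
Line 5: ['gentle', 'letter'] (min_width=13, slack=4)
Line 6: ['support', 'were', 'moon'] (min_width=17, slack=0)
Line 7: ['journey', 'night'] (min_width=13, slack=4)
Line 8: ['purple', 'dirty'] (min_width=12, slack=5)
Line 9: ['understand', 'guitar'] (min_width=17, slack=0)
Line 10: ['metal', 'lightbulb'] (min_width=15, slack=2)
Line 11: ['coffee', 'tree', 'wolf'] (min_width=16, slack=1)
Line 12: ['absolute', 'cat'] (min_width=12, slack=5)
Total lines: 12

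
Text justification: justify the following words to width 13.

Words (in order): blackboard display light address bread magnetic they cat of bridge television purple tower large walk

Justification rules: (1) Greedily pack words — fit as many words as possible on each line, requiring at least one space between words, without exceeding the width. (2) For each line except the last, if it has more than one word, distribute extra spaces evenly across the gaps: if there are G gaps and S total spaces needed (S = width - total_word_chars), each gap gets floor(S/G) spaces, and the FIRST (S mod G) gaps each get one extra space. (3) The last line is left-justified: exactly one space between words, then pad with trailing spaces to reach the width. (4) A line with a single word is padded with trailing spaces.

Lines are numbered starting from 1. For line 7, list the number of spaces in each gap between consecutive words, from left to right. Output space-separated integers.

Answer: 2

Derivation:
Line 1: ['blackboard'] (min_width=10, slack=3)
Line 2: ['display', 'light'] (min_width=13, slack=0)
Line 3: ['address', 'bread'] (min_width=13, slack=0)
Line 4: ['magnetic', 'they'] (min_width=13, slack=0)
Line 5: ['cat', 'of', 'bridge'] (min_width=13, slack=0)
Line 6: ['television'] (min_width=10, slack=3)
Line 7: ['purple', 'tower'] (min_width=12, slack=1)
Line 8: ['large', 'walk'] (min_width=10, slack=3)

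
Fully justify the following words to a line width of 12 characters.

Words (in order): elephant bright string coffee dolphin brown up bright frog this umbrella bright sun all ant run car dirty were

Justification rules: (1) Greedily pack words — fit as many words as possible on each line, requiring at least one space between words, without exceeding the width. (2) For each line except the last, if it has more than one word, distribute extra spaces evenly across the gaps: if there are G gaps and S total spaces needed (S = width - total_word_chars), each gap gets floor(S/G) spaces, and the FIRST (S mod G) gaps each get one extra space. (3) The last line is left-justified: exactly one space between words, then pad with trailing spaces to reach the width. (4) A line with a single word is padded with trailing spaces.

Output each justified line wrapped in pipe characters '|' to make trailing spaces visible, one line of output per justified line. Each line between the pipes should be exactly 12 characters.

Line 1: ['elephant'] (min_width=8, slack=4)
Line 2: ['bright'] (min_width=6, slack=6)
Line 3: ['string'] (min_width=6, slack=6)
Line 4: ['coffee'] (min_width=6, slack=6)
Line 5: ['dolphin'] (min_width=7, slack=5)
Line 6: ['brown', 'up'] (min_width=8, slack=4)
Line 7: ['bright', 'frog'] (min_width=11, slack=1)
Line 8: ['this'] (min_width=4, slack=8)
Line 9: ['umbrella'] (min_width=8, slack=4)
Line 10: ['bright', 'sun'] (min_width=10, slack=2)
Line 11: ['all', 'ant', 'run'] (min_width=11, slack=1)
Line 12: ['car', 'dirty'] (min_width=9, slack=3)
Line 13: ['were'] (min_width=4, slack=8)

Answer: |elephant    |
|bright      |
|string      |
|coffee      |
|dolphin     |
|brown     up|
|bright  frog|
|this        |
|umbrella    |
|bright   sun|
|all  ant run|
|car    dirty|
|were        |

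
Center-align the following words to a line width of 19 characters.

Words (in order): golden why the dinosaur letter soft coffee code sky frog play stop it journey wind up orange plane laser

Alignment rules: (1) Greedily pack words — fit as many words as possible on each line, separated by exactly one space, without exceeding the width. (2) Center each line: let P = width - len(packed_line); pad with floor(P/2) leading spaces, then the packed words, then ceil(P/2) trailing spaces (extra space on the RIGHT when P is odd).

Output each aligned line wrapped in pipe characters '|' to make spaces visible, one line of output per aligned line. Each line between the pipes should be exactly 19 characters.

Answer: |  golden why the   |
|  dinosaur letter  |
| soft coffee code  |
|sky frog play stop |
|it journey wind up |
|orange plane laser |

Derivation:
Line 1: ['golden', 'why', 'the'] (min_width=14, slack=5)
Line 2: ['dinosaur', 'letter'] (min_width=15, slack=4)
Line 3: ['soft', 'coffee', 'code'] (min_width=16, slack=3)
Line 4: ['sky', 'frog', 'play', 'stop'] (min_width=18, slack=1)
Line 5: ['it', 'journey', 'wind', 'up'] (min_width=18, slack=1)
Line 6: ['orange', 'plane', 'laser'] (min_width=18, slack=1)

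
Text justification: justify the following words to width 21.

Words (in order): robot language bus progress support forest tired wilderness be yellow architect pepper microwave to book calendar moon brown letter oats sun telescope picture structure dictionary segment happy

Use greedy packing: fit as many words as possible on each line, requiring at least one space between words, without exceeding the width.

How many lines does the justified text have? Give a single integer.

Answer: 11

Derivation:
Line 1: ['robot', 'language', 'bus'] (min_width=18, slack=3)
Line 2: ['progress', 'support'] (min_width=16, slack=5)
Line 3: ['forest', 'tired'] (min_width=12, slack=9)
Line 4: ['wilderness', 'be', 'yellow'] (min_width=20, slack=1)
Line 5: ['architect', 'pepper'] (min_width=16, slack=5)
Line 6: ['microwave', 'to', 'book'] (min_width=17, slack=4)
Line 7: ['calendar', 'moon', 'brown'] (min_width=19, slack=2)
Line 8: ['letter', 'oats', 'sun'] (min_width=15, slack=6)
Line 9: ['telescope', 'picture'] (min_width=17, slack=4)
Line 10: ['structure', 'dictionary'] (min_width=20, slack=1)
Line 11: ['segment', 'happy'] (min_width=13, slack=8)
Total lines: 11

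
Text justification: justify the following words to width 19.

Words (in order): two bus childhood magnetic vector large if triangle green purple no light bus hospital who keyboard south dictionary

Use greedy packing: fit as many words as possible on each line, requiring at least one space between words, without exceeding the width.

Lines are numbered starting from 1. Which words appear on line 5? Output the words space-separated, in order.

Answer: light bus hospital

Derivation:
Line 1: ['two', 'bus', 'childhood'] (min_width=17, slack=2)
Line 2: ['magnetic', 'vector'] (min_width=15, slack=4)
Line 3: ['large', 'if', 'triangle'] (min_width=17, slack=2)
Line 4: ['green', 'purple', 'no'] (min_width=15, slack=4)
Line 5: ['light', 'bus', 'hospital'] (min_width=18, slack=1)
Line 6: ['who', 'keyboard', 'south'] (min_width=18, slack=1)
Line 7: ['dictionary'] (min_width=10, slack=9)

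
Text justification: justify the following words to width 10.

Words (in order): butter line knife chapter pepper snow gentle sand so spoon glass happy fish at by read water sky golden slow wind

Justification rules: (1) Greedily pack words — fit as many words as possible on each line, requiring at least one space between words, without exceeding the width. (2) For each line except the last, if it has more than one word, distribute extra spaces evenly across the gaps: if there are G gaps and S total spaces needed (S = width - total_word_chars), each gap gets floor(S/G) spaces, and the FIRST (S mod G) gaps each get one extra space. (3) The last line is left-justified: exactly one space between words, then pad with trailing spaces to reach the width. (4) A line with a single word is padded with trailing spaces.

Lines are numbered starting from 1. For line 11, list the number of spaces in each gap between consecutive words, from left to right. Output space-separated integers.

Line 1: ['butter'] (min_width=6, slack=4)
Line 2: ['line', 'knife'] (min_width=10, slack=0)
Line 3: ['chapter'] (min_width=7, slack=3)
Line 4: ['pepper'] (min_width=6, slack=4)
Line 5: ['snow'] (min_width=4, slack=6)
Line 6: ['gentle'] (min_width=6, slack=4)
Line 7: ['sand', 'so'] (min_width=7, slack=3)
Line 8: ['spoon'] (min_width=5, slack=5)
Line 9: ['glass'] (min_width=5, slack=5)
Line 10: ['happy', 'fish'] (min_width=10, slack=0)
Line 11: ['at', 'by', 'read'] (min_width=10, slack=0)
Line 12: ['water', 'sky'] (min_width=9, slack=1)
Line 13: ['golden'] (min_width=6, slack=4)
Line 14: ['slow', 'wind'] (min_width=9, slack=1)

Answer: 1 1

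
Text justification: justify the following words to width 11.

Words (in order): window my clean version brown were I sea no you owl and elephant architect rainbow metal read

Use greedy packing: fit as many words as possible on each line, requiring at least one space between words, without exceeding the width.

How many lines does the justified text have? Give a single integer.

Answer: 10

Derivation:
Line 1: ['window', 'my'] (min_width=9, slack=2)
Line 2: ['clean'] (min_width=5, slack=6)
Line 3: ['version'] (min_width=7, slack=4)
Line 4: ['brown', 'were'] (min_width=10, slack=1)
Line 5: ['I', 'sea', 'no'] (min_width=8, slack=3)
Line 6: ['you', 'owl', 'and'] (min_width=11, slack=0)
Line 7: ['elephant'] (min_width=8, slack=3)
Line 8: ['architect'] (min_width=9, slack=2)
Line 9: ['rainbow'] (min_width=7, slack=4)
Line 10: ['metal', 'read'] (min_width=10, slack=1)
Total lines: 10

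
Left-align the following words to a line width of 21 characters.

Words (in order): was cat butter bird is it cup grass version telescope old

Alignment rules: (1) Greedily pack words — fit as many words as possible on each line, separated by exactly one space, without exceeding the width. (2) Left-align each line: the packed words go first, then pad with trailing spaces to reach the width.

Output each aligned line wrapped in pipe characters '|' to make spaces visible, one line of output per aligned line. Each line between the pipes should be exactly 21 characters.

Answer: |was cat butter bird  |
|is it cup grass      |
|version telescope old|

Derivation:
Line 1: ['was', 'cat', 'butter', 'bird'] (min_width=19, slack=2)
Line 2: ['is', 'it', 'cup', 'grass'] (min_width=15, slack=6)
Line 3: ['version', 'telescope', 'old'] (min_width=21, slack=0)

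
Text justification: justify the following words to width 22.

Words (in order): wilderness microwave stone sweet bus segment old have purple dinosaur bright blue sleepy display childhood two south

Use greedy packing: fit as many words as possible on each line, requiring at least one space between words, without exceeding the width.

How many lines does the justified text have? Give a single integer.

Answer: 6

Derivation:
Line 1: ['wilderness', 'microwave'] (min_width=20, slack=2)
Line 2: ['stone', 'sweet', 'bus'] (min_width=15, slack=7)
Line 3: ['segment', 'old', 'have'] (min_width=16, slack=6)
Line 4: ['purple', 'dinosaur', 'bright'] (min_width=22, slack=0)
Line 5: ['blue', 'sleepy', 'display'] (min_width=19, slack=3)
Line 6: ['childhood', 'two', 'south'] (min_width=19, slack=3)
Total lines: 6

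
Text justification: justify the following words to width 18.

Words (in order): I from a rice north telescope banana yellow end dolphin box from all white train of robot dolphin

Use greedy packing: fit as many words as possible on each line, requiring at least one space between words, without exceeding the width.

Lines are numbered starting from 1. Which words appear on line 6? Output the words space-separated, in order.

Line 1: ['I', 'from', 'a', 'rice'] (min_width=13, slack=5)
Line 2: ['north', 'telescope'] (min_width=15, slack=3)
Line 3: ['banana', 'yellow', 'end'] (min_width=17, slack=1)
Line 4: ['dolphin', 'box', 'from'] (min_width=16, slack=2)
Line 5: ['all', 'white', 'train', 'of'] (min_width=18, slack=0)
Line 6: ['robot', 'dolphin'] (min_width=13, slack=5)

Answer: robot dolphin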